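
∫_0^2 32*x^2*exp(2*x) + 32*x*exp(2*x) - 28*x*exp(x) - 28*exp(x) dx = -56*exp(2) + 64*exp(4)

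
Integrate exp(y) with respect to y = exp(y) + C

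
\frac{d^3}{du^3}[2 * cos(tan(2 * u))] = 16*sin(tan(2*u))*tan(2*u)^6 - 48*sin(tan(2*u))*tan(2*u)^4 - 80*sin(tan(2*u))*tan(2*u)^2 - 16*sin(tan(2*u)) - 96*cos(tan(2*u))*tan(2*u)^5 - 192*cos(tan(2*u))*tan(2*u)^3 - 96*cos(tan(2*u))*tan(2*u)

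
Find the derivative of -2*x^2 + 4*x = 4 - 4*x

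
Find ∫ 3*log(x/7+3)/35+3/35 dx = 3*(x + 21)*log(x/7 + 3)/35 + C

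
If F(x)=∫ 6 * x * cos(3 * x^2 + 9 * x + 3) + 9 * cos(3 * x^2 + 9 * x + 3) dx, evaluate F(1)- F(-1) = sin(3) + sin(15)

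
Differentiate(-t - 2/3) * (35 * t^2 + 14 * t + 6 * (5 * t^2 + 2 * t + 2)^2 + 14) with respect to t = -750*t^4 - 880*t^3 - 777*t^2 - 1088*t/3 - 238/3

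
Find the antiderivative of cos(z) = sin(z) + C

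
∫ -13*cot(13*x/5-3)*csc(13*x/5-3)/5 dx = csc(13*x/5 - 3) + C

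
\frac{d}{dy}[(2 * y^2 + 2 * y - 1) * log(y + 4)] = (4*y^2*log(y + 4) + 2*y^2 + 18*y*log(y + 4) + 2*y + 8*log(y + 4) - 1)/(y + 4)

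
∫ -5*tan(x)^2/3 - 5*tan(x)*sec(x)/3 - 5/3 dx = -5*tan(x)/3 - 5*sec(x)/3 + C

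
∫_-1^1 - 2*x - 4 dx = -8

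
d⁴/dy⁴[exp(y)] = exp(y)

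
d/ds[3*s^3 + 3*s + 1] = 9*s^2 + 3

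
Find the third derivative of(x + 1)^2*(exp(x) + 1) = x^2*exp(x) + 8*x*exp(x) + 13*exp(x)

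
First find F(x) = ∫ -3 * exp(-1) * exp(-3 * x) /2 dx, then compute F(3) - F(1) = -exp(-4)/2 + exp(-10)/2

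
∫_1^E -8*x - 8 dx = 16 - 4*(1 + E)^2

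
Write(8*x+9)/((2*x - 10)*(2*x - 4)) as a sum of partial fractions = -25/(12*(x - 2)) + 49/(12*(x - 5))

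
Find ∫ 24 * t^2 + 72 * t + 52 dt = 8*t^3 + 36*t^2 + 52*t + C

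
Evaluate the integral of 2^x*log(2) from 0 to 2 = 3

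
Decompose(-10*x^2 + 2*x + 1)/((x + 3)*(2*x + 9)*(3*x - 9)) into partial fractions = -842/(135*(2*x + 9)) + 95/(54*(x + 3)) - 83/(270*(x - 3))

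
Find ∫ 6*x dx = 3*x^2 + C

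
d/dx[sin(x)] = cos(x)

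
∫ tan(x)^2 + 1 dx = tan(x) + C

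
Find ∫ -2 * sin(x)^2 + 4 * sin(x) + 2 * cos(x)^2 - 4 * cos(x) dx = (sqrt(2)*sin(x + pi/4) - 2)^2 + C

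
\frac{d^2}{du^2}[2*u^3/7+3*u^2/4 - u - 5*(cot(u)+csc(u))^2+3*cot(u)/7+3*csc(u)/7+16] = 12*u/7 + 3/2 - 3/(7*sin(u)) + 10*cos(u)/sin(u)^2 + 40/sin(u)^2 + 6*cos(u)/(7*sin(u)^3) + 6/(7*sin(u)^3) - 60*cos(u)/sin(u)^4 - 60/sin(u)^4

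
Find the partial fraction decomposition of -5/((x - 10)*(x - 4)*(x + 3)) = -5/(91*(x + 3)) + 5/(42*(x - 4)) - 5/(78*(x - 10))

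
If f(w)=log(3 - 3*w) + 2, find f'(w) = 1/(w - 1)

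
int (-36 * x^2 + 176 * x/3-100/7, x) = -12*x^3 + 88*x^2/3 - 100*x/7 + C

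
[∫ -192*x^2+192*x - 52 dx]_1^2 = -212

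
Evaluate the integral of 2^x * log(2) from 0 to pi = -1 + 2^pi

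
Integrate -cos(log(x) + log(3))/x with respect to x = -sin(log(3*x)) + C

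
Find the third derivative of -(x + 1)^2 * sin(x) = x^2*cos(x) + 6*x*sin(x) + 2*x*cos(x) + 6*sin(x) - 5*cos(x)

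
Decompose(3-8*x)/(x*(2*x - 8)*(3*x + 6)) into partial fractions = 19/(72*(x + 2)) - 29/(144*(x - 4)) - 1/(16*x)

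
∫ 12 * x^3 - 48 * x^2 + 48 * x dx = 3*x^4 - 16*x^3 + 24*x^2 + C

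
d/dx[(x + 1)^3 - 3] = 3*x^2 + 6*x + 3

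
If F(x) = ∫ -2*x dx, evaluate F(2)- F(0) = -4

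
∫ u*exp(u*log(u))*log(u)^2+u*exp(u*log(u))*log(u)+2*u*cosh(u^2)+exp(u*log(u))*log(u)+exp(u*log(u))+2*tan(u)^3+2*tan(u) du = u*exp(u*log(u))*log(u) + tan(u)^2 + sinh(u^2) + C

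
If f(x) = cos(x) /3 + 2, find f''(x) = -cos(x)/3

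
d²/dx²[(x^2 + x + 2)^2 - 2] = 12*x^2 + 12*x + 10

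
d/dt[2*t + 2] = 2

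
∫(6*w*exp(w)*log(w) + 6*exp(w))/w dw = 6*exp(w)*log(w) + C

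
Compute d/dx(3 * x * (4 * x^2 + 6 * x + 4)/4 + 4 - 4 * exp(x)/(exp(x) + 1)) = (9*x^2*exp(2*x) + 18*x^2*exp(x) + 9*x^2 + 9*x*exp(2*x) + 18*x*exp(x) + 9*x + 3*exp(2*x) + 2*exp(x) + 3)/(exp(2*x) + 2*exp(x) + 1)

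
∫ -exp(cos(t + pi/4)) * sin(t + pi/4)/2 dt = exp(cos(t + pi/4))/2 + C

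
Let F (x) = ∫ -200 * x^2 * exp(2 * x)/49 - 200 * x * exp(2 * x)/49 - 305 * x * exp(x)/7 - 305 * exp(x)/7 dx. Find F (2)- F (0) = -4*(7 + 10*exp(2)/7)^2 - 50*exp(2)/7 + 196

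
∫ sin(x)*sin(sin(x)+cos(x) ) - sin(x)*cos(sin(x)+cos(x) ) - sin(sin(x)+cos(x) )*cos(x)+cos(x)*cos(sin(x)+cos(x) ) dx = sqrt(2)*sin(sqrt(2)*sin(x + pi/4) + pi/4) + C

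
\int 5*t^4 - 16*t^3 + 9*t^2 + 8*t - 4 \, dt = t^5 - 4*t^4 + 3*t^3 + 4*t^2 - 4*t + C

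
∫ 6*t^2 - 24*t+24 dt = 2*t^3 - 12*t^2 + 24*t + C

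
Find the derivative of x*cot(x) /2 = -x/(2*sin(x)^2) + 1/(2*tan(x))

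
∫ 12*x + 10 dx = 6*x^2 + 10*x + C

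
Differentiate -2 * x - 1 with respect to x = -2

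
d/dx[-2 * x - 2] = -2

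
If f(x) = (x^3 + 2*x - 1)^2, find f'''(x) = 120*x^3 + 96*x - 12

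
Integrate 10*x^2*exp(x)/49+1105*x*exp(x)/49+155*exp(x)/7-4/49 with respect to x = (2*x + 217)*(5*x*exp(x) - 2)/49 + C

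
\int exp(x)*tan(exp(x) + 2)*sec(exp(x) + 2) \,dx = sec(exp(x) + 2) + C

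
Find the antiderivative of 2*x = x^2 + C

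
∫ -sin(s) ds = cos(s) + C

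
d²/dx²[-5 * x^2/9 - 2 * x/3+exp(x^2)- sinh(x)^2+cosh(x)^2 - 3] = 4*x^2*exp(x^2) + 2*exp(x^2) - 10/9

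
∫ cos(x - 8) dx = sin(x - 8) + C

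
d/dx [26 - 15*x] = -15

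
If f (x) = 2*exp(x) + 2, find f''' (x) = 2*exp(x)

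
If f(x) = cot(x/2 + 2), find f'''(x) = -3*cot(x/2 + 2)^4/4 - cot(x/2 + 2)^2 - 1/4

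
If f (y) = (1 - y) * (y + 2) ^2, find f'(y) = -3*y^2 - 6*y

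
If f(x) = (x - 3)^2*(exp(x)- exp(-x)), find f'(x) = (x^2*exp(2*x) + x^2 - 4*x*exp(2*x) - 8*x + 3*exp(2*x) + 15)*exp(-x)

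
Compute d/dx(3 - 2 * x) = -2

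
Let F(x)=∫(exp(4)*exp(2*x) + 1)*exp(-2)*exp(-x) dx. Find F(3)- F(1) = -exp(3) - exp(-5) + exp(-3) + exp(5)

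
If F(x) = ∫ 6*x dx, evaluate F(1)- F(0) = 3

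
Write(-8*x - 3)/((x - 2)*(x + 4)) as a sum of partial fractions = -29/(6*(x + 4)) - 19/(6*(x - 2))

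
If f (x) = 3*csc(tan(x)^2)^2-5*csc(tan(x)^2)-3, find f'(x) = 2*(6*csc(1 - 1/cos(x)^2) + 5)*sin(x)*cos(1 - 1/cos(x)^2)*csc(1 - 1/cos(x)^2)^2/cos(x)^3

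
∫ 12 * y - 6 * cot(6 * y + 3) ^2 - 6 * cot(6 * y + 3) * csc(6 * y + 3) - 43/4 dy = 6*y^2 - 19*y/4 + cot(6*y + 3) + csc(6*y + 3) + C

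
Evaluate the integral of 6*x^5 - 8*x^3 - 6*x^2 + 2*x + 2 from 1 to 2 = 24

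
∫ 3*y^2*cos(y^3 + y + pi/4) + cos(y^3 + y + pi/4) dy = sin(y^3 + y + pi/4) + C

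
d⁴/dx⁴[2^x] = 2^x*log(2)^4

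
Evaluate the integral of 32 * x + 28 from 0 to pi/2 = -9 + 2*pi + (3 + 2*pi)^2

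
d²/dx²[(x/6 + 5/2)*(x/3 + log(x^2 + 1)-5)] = (x^4 + 3*x^3 - 43*x^2 + 9*x + 46)/(9*x^4 + 18*x^2 + 9)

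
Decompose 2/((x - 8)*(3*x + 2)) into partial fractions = -3/(13*(3*x + 2)) + 1/(13*(x - 8))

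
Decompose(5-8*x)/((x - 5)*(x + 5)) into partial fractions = -9/(2*(x + 5)) - 7/(2*(x - 5))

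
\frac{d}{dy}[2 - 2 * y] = -2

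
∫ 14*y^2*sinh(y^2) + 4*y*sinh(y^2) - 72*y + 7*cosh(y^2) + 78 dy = 6*y - 36*(y - 1)^2 + (7*y + 2)*cosh(y^2) + C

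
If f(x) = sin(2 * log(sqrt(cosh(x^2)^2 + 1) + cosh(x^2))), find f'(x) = 4*x*(sqrt(cosh(x^2)^2 + 1) + cosh(x^2))*cos(2*log(sqrt(cosh(x^2)^2 + 1) + cosh(x^2)))*sinh(x^2)/(sqrt(cosh(x^2)^2 + 1)*cosh(x^2) + cosh(x^2)^2 + 1)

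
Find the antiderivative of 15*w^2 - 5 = 5*w^3 - 5*w + C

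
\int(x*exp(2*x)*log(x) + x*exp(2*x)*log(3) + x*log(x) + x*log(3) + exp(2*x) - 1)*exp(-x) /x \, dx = 2*log(3*x)*sinh(x) + C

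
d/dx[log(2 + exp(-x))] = -1/(2*exp(x) + 1)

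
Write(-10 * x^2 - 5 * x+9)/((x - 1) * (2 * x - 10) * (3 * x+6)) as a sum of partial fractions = -1/(6*(x + 2)) + 1/(12*(x - 1)) - 19/(12*(x - 5))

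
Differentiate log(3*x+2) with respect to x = 3/(3*x + 2)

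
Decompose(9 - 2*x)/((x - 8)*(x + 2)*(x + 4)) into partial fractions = 17/(24*(x + 4)) - 13/(20*(x + 2)) - 7/(120*(x - 8))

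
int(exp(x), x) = exp(x) + C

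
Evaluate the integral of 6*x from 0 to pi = 3*pi^2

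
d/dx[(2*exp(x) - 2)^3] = 24*exp(3*x) - 48*exp(2*x) + 24*exp(x)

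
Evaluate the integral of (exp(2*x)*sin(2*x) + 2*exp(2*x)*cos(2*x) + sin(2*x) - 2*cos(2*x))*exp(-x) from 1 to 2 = (-exp(-2) + exp(2))*sin(4) - (E - exp(-1))*sin(2)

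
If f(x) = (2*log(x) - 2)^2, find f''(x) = (16 - 8*log(x))/x^2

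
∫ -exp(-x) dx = exp(-x) + C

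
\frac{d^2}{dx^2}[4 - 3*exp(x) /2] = -3*exp(x)/2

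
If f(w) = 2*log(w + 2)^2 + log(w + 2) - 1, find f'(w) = (4*log(w + 2) + 1)/(w + 2)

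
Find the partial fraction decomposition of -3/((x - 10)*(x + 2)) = 1/(4*(x + 2)) - 1/(4*(x - 10))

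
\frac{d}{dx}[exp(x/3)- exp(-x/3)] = (exp(2*x/3) + 1)*exp(-x/3)/3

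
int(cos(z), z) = sin(z) + C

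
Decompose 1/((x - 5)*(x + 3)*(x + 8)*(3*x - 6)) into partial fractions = -1/(1950*(x + 8)) + 1/(600*(x + 3)) - 1/(450*(x - 2)) + 1/(936*(x - 5))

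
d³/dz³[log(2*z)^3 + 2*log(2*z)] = (6*log(z)^2 - 18*log(z) + 12*log(2)*log(z) - 18*log(2) + 6*log(2)^2 + 10)/z^3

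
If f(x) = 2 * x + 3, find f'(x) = 2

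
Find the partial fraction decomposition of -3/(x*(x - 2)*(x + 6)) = -1/(16*(x + 6)) - 3/(16*(x - 2)) + 1/(4*x)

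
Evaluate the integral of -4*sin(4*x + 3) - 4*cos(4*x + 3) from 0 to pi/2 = 0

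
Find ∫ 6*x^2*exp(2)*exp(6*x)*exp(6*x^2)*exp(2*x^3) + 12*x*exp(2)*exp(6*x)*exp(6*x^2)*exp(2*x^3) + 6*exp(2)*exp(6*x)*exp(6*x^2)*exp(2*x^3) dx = exp(2*(x + 1)^3) + C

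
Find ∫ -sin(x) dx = cos(x) + C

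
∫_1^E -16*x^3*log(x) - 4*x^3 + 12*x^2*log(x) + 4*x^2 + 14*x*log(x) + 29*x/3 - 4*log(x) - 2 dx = E*(-4*exp(3) - 4 + 7*E + 4*exp(2)) - 10/3 + 2*E + 4*exp(2)/3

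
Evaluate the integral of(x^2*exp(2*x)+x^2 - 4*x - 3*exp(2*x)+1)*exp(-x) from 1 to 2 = -exp(2) - 2*exp(-1) + exp(-2) + 2*E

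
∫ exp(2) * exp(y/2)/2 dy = exp(y/2 + 2) + C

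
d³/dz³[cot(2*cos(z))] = 2*(24*(-1 + sin(2*cos(z))^(-2))^2*sin(z)^2 - 24*sin(z)^2 + 32*sin(z)^2/sin(2*cos(z))^2 - 1/sin(2*cos(z))^2 + 12*cos(z)*cos(2*cos(z))/sin(2*cos(z))^3)*sin(z)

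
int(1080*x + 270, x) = 540*x^2 + 270*x + C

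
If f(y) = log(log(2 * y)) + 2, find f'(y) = 1/(y*log(y) + y*log(2))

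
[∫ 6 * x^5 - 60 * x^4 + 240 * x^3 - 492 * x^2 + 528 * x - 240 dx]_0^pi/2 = -100 + (-2 + (-2 + pi/2)^3)^2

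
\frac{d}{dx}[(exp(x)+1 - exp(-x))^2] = (2*exp(4*x) + 2*exp(3*x) + 2*exp(x) - 2)*exp(-2*x)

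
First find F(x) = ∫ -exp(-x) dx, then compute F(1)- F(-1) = -E + exp(-1)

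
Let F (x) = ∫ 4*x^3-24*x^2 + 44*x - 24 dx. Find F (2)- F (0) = -8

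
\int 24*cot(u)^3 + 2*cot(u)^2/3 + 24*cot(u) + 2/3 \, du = -2*(1 + 18/tan(u))*cot(u)/3 + C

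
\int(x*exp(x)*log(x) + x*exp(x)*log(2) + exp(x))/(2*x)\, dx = exp(x)*log(2*x)/2 + C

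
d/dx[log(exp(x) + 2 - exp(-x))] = (exp(2*x) + 1)/(exp(2*x) + 2*exp(x) - 1)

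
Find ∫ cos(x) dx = sin(x) + C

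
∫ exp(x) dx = exp(x) + C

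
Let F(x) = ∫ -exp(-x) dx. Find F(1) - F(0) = -1 + exp(-1)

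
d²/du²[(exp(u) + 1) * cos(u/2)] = -exp(u)*sin(u/2) + 3*exp(u)*cos(u/2)/4 - cos(u/2)/4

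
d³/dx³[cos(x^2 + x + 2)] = 8*x^3*sin(x^2 + x + 2) + 12*x^2*sin(x^2 + x + 2) + 6*x*sin(x^2 + x + 2) - 12*x*cos(x^2 + x + 2) + sin(x^2 + x + 2) - 6*cos(x^2 + x + 2)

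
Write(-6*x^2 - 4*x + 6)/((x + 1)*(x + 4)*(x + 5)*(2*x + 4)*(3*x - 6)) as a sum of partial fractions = -31/(126*(x + 5)) + 37/(108*(x + 4)) - 5/(72*(x + 2)) - 1/(54*(x + 1)) - 13/(1512*(x - 2))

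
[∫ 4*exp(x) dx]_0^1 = -4 + 4*E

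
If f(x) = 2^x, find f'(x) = 2^x*log(2)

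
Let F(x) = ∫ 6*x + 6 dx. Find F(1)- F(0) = 9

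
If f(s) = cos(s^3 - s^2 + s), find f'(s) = (-3*s^2 + 2*s - 1)*sin(s*(s^2 - s + 1))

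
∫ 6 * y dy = 3*y^2 + C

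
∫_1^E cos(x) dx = -sin(1) + sin(E)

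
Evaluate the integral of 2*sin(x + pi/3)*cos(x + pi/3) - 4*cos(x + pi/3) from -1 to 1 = (-4 + sqrt(3)*cos(1))*sin(1)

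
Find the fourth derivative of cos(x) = cos(x)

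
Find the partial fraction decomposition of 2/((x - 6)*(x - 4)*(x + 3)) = 2/(63*(x + 3)) - 1/(7*(x - 4)) + 1/(9*(x - 6))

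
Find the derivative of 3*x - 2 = 3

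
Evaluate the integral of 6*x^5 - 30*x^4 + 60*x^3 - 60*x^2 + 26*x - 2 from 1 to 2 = -1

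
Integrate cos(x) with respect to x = sin(x) + C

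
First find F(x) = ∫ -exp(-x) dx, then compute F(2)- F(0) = -1 + exp(-2)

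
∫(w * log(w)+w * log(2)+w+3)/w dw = (w + 3)*log(2*w) + C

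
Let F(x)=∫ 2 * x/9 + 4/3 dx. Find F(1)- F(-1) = 8/3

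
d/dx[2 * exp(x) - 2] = 2*exp(x)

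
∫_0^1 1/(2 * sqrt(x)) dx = 1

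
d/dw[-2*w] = -2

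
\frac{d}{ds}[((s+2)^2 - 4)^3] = 6*s^5 + 60*s^4 + 192*s^3 + 192*s^2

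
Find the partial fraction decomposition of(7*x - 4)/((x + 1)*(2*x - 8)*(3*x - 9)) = -11/(120*(x + 1)) - 17/(24*(x - 3)) + 4/(5*(x - 4))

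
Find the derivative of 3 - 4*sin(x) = -4*cos(x)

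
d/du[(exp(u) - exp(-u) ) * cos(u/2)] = (-exp(2*u)*sin(u/2) + 2*exp(2*u)*cos(u/2) + sin(u/2) + 2*cos(u/2))*exp(-u)/2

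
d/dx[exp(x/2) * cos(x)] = (-sin(x) + cos(x)/2)*exp(x/2)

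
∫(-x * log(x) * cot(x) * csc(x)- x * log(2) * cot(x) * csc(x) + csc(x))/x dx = log(2*x)*csc(x) + C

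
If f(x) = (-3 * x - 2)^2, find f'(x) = 18*x + 12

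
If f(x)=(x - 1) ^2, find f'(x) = 2*x - 2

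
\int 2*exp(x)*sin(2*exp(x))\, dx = -cos(2*exp(x)) + C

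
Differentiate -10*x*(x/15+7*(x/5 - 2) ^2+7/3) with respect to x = -42*x^2/5 + 332*x/3 - 910/3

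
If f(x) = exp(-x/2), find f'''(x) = -exp(-x/2)/8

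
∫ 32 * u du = 16*u^2 + C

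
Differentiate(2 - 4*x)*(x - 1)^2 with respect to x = -12*x^2 + 20*x - 8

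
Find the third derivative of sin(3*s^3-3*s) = -729*s^6*cos(3*s^3 - 3*s) + 729*s^4*cos(3*s^3 - 3*s) - 486*s^3*sin(3*s^3 - 3*s) - 243*s^2*cos(3*s^3 - 3*s) + 162*s*sin(3*s^3 - 3*s) + 45*cos(3*s^3 - 3*s)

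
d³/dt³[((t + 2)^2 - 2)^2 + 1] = 24*t + 48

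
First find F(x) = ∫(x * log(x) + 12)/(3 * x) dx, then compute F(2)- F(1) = -1/3 + 14*log(2)/3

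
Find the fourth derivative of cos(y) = cos(y)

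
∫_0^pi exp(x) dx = -1 + exp(pi)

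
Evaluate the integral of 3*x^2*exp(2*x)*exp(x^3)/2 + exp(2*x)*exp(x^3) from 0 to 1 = -1/2 + exp(3)/2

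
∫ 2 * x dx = x^2 + C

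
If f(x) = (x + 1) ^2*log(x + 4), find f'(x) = (2*x^2*log(x + 4) + x^2 + 10*x*log(x + 4) + 2*x + 8*log(x + 4) + 1)/(x + 4)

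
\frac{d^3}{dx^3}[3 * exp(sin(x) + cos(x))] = 3*(-sqrt(2)*sin(3*x + pi/4)/2 - 3*cos(2*x) + sqrt(2)*cos(x + pi/4)/2)*exp(sin(x))*exp(cos(x))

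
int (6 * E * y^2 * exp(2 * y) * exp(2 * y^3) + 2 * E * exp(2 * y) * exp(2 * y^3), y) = exp(2*y^3 + 2*y + 1) + C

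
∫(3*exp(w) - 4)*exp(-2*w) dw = (2 - 3*exp(w))*exp(-2*w) + C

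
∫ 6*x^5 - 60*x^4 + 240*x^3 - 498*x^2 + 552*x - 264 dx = x^6 - 12*x^5 + 60*x^4 - 166*x^3 + 276*x^2 - 264*x + C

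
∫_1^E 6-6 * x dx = -3*E*(-2 + E) - 3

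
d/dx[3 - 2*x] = -2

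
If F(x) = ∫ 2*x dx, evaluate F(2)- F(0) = 4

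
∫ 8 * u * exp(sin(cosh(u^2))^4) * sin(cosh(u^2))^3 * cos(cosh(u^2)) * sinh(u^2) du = exp(sin(cosh(u^2))^4) + C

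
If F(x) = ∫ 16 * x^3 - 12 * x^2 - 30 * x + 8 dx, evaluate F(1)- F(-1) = 8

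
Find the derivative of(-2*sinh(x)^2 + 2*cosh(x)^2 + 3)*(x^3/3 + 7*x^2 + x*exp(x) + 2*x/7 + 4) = 5*x^2 + 5*x*exp(x) + 70*x + 5*exp(x) + 10/7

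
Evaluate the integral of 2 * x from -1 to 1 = 0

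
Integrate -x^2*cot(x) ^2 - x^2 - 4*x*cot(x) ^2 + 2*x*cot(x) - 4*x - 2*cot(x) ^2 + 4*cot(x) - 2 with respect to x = ((x + 2)^2 - 2)*cot(x) + C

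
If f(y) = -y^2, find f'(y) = -2*y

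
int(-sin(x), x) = cos(x) + C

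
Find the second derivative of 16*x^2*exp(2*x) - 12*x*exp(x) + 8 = 64*x^2*exp(2*x) + 128*x*exp(2*x) - 12*x*exp(x) + 32*exp(2*x) - 24*exp(x)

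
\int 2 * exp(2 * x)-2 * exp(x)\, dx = (exp(x) - 1)^2 + C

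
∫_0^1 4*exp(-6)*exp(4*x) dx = -exp(-6) + exp(-2)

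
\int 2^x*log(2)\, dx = 2^x + C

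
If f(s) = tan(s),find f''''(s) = 24*tan(s)^5 + 40*tan(s)^3 + 16*tan(s)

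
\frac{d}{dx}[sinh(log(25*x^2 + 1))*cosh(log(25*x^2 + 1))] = (100*x*sinh(log(25*x^2 + 1))^2 + 50*x)/(25*x^2 + 1)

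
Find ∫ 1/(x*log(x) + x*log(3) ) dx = log(2*log(3*x)) + C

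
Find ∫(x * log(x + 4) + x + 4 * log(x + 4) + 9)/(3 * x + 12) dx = (x + 9)*log(x + 4)/3 + C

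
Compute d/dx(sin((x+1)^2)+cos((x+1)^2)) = -2*x*sin(x^2 + 2*x + 1) + 2*x*cos(x^2 + 2*x + 1) - 2*sin(x^2 + 2*x + 1) + 2*cos(x^2 + 2*x + 1)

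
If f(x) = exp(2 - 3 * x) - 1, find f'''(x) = -27*exp(2 - 3*x)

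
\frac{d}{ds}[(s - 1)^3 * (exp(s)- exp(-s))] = (s^3*exp(2*s) + s^3 - 6*s^2 - 3*s*exp(2*s) + 9*s + 2*exp(2*s) - 4)*exp(-s)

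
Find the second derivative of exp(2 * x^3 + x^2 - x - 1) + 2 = 36*x^4*exp(2*x^3 + x^2 - x - 1) + 24*x^3*exp(2*x^3 + x^2 - x - 1) - 8*x^2*exp(2*x^3 + x^2 - x - 1) + 8*x*exp(2*x^3 + x^2 - x - 1) + 3*exp(2*x^3 + x^2 - x - 1)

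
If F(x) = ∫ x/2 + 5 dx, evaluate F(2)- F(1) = 23/4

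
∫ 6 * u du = 3*u^2 + C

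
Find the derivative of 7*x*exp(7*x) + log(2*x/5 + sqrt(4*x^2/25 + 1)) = (196*x^3*exp(7*x) + 98*x^2*sqrt(4*x^2 + 25)*exp(7*x) + 28*x^2*exp(7*x) + 14*x*sqrt(4*x^2 + 25)*exp(7*x) + 1225*x*exp(7*x) + 4*x + 2*sqrt(4*x^2 + 25) + 175*exp(7*x))/(4*x^2 + 2*x*sqrt(4*x^2 + 25) + 25)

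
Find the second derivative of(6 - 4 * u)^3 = 576 - 384*u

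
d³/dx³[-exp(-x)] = exp(-x)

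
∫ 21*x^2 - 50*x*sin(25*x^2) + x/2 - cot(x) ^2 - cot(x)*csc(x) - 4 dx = 7*x^3 + x^2/4 - 3*x + cos(25*x^2) + cot(x) + csc(x) + C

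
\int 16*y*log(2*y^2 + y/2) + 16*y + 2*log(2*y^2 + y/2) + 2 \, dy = 2*y*(4*y + 1)*log(y*(4*y + 1)/2) + C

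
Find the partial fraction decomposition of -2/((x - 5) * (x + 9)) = 1/(7*(x + 9)) - 1/(7*(x - 5))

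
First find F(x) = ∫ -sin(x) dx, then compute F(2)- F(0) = -1 + cos(2)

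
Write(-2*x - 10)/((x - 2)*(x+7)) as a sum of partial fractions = -4/(9*(x + 7)) - 14/(9*(x - 2))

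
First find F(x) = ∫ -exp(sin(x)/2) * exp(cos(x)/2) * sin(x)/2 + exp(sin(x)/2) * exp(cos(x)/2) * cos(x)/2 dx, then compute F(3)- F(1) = -exp(cos(1)/2 + sin(1)/2) + exp(cos(3)/2 + sin(3)/2)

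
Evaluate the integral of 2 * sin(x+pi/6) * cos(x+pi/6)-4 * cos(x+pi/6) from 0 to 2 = -9/4 + (-2 + sin(pi/6 + 2))^2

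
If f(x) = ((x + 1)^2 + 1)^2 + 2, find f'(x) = 4*x^3 + 12*x^2 + 16*x + 8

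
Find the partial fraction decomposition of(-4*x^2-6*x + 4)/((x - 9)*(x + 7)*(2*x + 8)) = -25/(16*(x + 7)) + 6/(13*(x + 4)) - 187/(208*(x - 9))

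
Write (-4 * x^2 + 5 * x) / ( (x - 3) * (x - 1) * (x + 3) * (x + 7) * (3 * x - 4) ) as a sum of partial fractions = 36/(1625*(3*x - 4)) - 231/(8000*(x + 7)) + 17/(416*(x + 3)) + 1/(64*(x - 1)) - 7/(200*(x - 3))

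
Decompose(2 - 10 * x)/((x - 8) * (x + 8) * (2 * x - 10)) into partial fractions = 41/(208*(x + 8)) + 8/(13*(x - 5)) - 13/(16*(x - 8))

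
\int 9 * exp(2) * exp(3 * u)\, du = 3*exp(3*u + 2) + C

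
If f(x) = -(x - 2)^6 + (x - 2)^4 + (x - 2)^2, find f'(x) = -6*x^5 + 60*x^4 - 236*x^3 + 456*x^2 - 430*x + 156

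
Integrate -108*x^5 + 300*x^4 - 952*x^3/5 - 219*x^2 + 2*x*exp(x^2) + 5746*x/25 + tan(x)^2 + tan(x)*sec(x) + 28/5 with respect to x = -18*x^6 + 60*x^5 - 238*x^4/5 - 73*x^3 + 2873*x^2/25 + 23*x/5 + exp(x^2) + tan(x) + sec(x) + C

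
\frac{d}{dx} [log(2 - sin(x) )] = cos(x)/(sin(x) - 2)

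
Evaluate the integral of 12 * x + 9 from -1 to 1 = 18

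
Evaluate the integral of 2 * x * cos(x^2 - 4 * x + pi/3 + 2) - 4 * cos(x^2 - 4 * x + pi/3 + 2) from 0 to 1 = -sin(pi/3 + 2) + cos(pi/6 + 1)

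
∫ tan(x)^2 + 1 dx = tan(x) + C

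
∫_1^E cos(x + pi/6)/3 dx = -sin(pi/6 + 1)/3 + sin(pi/6 + E)/3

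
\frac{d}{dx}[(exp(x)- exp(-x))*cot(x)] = (exp(2*x)/tan(x) - exp(2*x)/sin(x)^2 + 1/tan(x) + sin(x)^(-2))*exp(-x)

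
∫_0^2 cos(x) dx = sin(2)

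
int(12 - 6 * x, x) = -3*x^2 + 12*x + C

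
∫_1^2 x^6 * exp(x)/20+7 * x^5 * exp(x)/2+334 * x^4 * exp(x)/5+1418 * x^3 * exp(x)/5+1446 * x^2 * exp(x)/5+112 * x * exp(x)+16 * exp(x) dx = -3969*E/20 + 8928*exp(2)/5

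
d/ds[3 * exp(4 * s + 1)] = 12*exp(4*s + 1)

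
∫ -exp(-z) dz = exp(-z) + C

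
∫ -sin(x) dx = cos(x) + C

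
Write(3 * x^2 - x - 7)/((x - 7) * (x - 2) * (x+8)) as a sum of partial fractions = 193/(150*(x + 8)) - 3/(50*(x - 2)) + 133/(75*(x - 7))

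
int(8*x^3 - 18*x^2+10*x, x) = 2*x^4 - 6*x^3 + 5*x^2 + C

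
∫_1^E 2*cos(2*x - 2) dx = -sin(2 - 2*E)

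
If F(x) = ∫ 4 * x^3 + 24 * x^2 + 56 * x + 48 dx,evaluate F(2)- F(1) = 203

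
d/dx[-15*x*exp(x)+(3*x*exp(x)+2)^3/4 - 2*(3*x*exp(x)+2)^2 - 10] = 81*x^3*exp(3*x)/4 + 81*x^2*exp(3*x)/4 - 9*x^2*exp(2*x) - 9*x*exp(2*x) - 30*x*exp(x) - 30*exp(x)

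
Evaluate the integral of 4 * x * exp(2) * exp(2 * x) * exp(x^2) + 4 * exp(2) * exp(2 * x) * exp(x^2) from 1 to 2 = -2*exp(5) + 2*exp(10)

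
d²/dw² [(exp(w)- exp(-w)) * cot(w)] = (2*exp(2*w)*cot(w)^3 - 2*exp(2*w)*cot(w)^2 + 3*exp(2*w)*cot(w) - 2*exp(2*w) - 2*cot(w)^3 - 2*cot(w)^2 - 3*cot(w) - 2)*exp(-w)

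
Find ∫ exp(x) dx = exp(x) + C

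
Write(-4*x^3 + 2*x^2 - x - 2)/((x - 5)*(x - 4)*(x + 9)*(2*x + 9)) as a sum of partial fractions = 3260/(2907*(2*x + 9)) - 3085/(1638*(x + 9)) + 230/(221*(x - 4)) - 457/(266*(x - 5))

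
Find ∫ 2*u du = u^2 + C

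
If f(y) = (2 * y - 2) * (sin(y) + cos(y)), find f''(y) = -2*y*sin(y) - 2*y*cos(y) - 2*sin(y) + 6*cos(y)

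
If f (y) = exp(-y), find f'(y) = -exp(-y)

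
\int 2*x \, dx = x^2 + C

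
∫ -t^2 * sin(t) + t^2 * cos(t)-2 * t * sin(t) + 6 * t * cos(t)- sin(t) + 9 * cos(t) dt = sqrt(2)*((t + 2)^2 + 1)*sin(t + pi/4) + C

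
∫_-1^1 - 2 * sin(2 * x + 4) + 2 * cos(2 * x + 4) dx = -sin(2) + sin(6) - cos(2) + cos(6)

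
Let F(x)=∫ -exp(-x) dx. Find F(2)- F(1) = -exp(-1) + exp(-2)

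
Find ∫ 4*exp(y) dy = 4*exp(y) + C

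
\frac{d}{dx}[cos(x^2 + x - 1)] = -(2*x + 1)*sin(x^2 + x - 1)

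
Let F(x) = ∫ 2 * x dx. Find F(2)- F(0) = 4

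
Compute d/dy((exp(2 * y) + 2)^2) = 4*exp(4*y) + 8*exp(2*y)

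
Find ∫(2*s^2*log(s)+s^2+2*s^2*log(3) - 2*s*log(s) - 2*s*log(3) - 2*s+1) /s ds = (s - 1)^2*log(3*s) + C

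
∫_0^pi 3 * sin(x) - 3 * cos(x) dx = 6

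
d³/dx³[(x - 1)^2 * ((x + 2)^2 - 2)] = 24*x + 12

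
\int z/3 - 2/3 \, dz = z^2/6 - 2*z/3 + C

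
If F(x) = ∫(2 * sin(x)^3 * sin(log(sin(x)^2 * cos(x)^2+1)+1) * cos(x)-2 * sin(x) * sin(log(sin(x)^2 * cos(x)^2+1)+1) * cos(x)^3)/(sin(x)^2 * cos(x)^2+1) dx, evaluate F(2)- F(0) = -cos(1) + cos(log((9 - cos(8))/8) + 1)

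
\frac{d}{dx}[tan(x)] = cos(x)^(-2)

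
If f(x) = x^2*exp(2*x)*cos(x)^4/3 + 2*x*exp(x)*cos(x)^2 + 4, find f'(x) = -4*x^2*exp(2*x)*sin(x)*cos(x)^3/3 + 2*x^2*exp(2*x)*cos(x)^4/3 + 2*x*exp(2*x)*cos(x)^4/3 - 2*x*exp(x)*sin(2*x) + 2*x*exp(x)*cos(x)^2 + 2*exp(x)*cos(x)^2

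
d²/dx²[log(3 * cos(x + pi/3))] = -1/cos(x + pi/3)^2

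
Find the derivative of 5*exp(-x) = -5*exp(-x)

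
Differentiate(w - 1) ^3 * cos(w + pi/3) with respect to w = (w - 1)^2*(-w*sin(w + pi/3) + sin(w + pi/3) + 3*cos(w + pi/3))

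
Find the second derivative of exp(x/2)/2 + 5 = exp(x/2)/8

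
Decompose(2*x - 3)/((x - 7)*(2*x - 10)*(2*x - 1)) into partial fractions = -4/(117*(2*x - 1)) - 7/(36*(x - 5)) + 11/(52*(x - 7))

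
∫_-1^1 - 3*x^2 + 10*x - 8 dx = -18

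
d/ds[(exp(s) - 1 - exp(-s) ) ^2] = (2*exp(4*s) - 2*exp(3*s) - 2*exp(s) - 2)*exp(-2*s)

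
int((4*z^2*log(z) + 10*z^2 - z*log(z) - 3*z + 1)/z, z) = (log(z) + 2)*(2*z^2 - z + 1) + C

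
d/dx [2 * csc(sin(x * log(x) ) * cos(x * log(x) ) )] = -4*(log(x) + 1)*sin(x*log(x) + pi/4)*cos(sin(x*log(x))*cos(x*log(x)))*cos(x*log(x) + pi/4)/sin(sin(x*log(x))*cos(x*log(x)))^2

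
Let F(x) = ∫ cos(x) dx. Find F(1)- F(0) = sin(1)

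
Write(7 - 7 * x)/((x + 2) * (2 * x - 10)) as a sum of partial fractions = -3/(2*(x + 2)) - 2/(x - 5)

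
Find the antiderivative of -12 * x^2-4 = -4*x^3 - 4*x + C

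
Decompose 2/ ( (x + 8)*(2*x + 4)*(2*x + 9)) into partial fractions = -4/(35*(2*x + 9)) + 1/(42*(x + 8)) + 1/(30*(x + 2))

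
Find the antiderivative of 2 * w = w^2 + C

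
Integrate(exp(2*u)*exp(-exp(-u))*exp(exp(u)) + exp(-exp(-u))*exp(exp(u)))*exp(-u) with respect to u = exp(2*sinh(u)) + C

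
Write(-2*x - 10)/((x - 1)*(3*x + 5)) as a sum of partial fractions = 5/(2*(3*x + 5)) - 3/(2*(x - 1))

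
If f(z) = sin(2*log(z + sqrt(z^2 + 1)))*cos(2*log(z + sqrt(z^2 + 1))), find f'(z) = 2*(z + sqrt(z^2 + 1))*cos(4*log(z + sqrt(z^2 + 1)))/(z^2 + z*sqrt(z^2 + 1) + 1)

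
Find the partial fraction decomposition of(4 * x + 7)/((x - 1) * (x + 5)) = 13/(6*(x + 5)) + 11/(6*(x - 1))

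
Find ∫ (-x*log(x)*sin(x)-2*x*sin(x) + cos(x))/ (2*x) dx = (log(x)/2 + 1)*cos(x) + C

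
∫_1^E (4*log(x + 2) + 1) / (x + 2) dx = -2*log(3)^2 - log(3) + log(2 + E) + 2*log(2 + E)^2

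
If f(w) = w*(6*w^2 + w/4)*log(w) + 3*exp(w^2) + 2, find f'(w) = 18*w^2*log(w) + 6*w^2 + 6*w*exp(w^2) + w*log(w)/2 + w/4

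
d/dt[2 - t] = -1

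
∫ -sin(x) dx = cos(x) + C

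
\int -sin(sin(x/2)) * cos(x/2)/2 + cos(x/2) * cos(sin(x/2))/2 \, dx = sqrt(2)*sin(sin(x/2) + pi/4) + C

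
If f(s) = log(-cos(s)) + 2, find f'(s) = -tan(s)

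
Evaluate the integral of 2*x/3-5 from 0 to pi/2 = -12 + (-4 + pi/6)*(-3 + pi/2)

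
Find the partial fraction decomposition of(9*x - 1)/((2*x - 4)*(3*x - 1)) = -3/(5*(3*x - 1)) + 17/(10*(x - 2))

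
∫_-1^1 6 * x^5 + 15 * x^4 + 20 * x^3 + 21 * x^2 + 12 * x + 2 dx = 24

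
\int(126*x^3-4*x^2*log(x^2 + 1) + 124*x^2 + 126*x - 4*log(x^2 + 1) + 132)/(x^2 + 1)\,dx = x*(63*x - 4*log(x^2 + 1) + 132) + C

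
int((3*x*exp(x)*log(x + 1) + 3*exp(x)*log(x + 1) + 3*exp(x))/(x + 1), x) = 3*exp(x)*log(x + 1) + C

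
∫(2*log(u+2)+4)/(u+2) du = (log(u + 2) + 2)^2 + C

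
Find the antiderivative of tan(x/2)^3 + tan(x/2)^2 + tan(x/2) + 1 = (tan(x/2) + 1)^2 + C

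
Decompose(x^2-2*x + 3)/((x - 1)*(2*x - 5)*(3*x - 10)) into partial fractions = 67/(35*(3*x - 10)) - 17/(15*(2*x - 5)) + 2/(21*(x - 1))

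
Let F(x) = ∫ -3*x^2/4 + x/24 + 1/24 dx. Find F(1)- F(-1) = -5/12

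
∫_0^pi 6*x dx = 3*pi^2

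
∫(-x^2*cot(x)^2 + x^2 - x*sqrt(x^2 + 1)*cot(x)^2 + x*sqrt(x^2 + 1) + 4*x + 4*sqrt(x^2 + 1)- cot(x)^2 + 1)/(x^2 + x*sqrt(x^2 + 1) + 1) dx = 2*x + 4*log(x + sqrt(x^2 + 1)) + cot(x) + C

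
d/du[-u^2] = -2*u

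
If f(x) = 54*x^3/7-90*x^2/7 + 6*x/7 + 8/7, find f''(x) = 324*x/7 - 180/7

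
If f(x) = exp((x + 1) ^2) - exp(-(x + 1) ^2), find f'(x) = (2*x*exp(2*x^2 + 4*x + 2) + 2*x + 2*exp(2*x^2 + 4*x + 2) + 2)*exp(-x^2 - 2*x - 1)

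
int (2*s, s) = s^2 + C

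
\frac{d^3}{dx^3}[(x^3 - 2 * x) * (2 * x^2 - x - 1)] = 120*x^2 - 24*x - 30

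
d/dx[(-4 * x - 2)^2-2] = 32*x + 16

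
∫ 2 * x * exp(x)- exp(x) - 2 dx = (2*x - 3)*(exp(x) - 1) + C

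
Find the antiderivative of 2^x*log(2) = 2^x + C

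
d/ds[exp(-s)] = -exp(-s)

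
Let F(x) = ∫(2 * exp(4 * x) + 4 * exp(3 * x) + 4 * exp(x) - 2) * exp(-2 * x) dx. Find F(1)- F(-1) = -(-E + exp(-1) + 2)^2 + (-exp(-1) + 2 + E)^2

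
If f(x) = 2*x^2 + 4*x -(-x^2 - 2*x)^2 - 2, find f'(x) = -4*x^3 - 12*x^2 - 4*x + 4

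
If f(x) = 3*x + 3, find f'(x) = 3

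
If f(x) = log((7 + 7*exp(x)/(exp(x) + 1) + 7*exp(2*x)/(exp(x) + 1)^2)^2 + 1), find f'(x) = (882*exp(4*x) + 1176*exp(3*x) + 588*exp(2*x) + 98*exp(x))/(442*exp(5*x) + 1328*exp(4*x) + 1627*exp(3*x) + 1039*exp(2*x) + 348*exp(x) + 50)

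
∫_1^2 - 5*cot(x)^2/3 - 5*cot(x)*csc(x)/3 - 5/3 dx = -5*csc(1)/3 - 5*cot(1)/3 + 5*cot(2)/3 + 5*csc(2)/3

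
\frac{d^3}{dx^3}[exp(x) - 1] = exp(x)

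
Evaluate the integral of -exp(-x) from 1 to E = -exp(-1) + exp(-E)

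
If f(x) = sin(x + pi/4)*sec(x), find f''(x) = 2*sin(x + pi/4)*tan(x)^2*sec(x) + 2*cos(x + pi/4)*tan(x)*sec(x)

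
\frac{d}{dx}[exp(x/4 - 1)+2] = exp(x/4 - 1)/4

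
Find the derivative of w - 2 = 1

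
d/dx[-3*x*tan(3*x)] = -9*x/cos(3*x)^2 - 3*tan(3*x)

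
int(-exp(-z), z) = exp(-z) + C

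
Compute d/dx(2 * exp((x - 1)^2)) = 4*x*exp(x^2 - 2*x + 1) - 4*exp(x^2 - 2*x + 1)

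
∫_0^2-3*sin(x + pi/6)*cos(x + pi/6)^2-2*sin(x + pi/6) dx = -11*sqrt(3)/8 + 2*cos(pi/6 + 2) + cos(pi/6 + 2)^3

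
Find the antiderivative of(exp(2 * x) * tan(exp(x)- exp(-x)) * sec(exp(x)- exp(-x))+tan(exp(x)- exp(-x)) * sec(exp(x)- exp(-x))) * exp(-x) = sec(2*sinh(x)) + C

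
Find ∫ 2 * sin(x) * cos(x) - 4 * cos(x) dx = (sin(x) - 2)^2 + C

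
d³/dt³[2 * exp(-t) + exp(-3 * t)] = (-2*exp(2*t) - 27)*exp(-3*t)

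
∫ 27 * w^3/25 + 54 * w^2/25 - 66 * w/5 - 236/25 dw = 27*w^4/100 + 18*w^3/25 - 33*w^2/5 - 236*w/25 + C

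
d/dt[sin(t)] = cos(t)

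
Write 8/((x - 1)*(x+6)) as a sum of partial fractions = -8/(7*(x + 6)) + 8/(7*(x - 1))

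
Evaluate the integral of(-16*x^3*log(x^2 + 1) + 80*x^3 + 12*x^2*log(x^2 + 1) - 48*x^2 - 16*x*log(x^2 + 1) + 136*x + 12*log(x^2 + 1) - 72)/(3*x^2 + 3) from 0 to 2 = 4*log(5) + 16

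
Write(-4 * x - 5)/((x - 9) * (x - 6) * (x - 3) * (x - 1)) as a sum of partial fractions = 9/(80*(x - 1)) - 17/(36*(x - 3)) + 29/(45*(x - 6)) - 41/(144*(x - 9))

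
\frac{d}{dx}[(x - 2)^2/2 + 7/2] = x - 2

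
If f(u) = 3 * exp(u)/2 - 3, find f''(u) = 3*exp(u)/2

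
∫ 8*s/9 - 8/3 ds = 4*s^2/9 - 8*s/3 + C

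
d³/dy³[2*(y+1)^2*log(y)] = (4*y^2 - 4*y + 4)/y^3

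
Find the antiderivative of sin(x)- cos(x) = -sin(x) - cos(x) + C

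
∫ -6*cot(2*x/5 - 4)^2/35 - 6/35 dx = 3/(7*tan(2*x/5 - 4)) + C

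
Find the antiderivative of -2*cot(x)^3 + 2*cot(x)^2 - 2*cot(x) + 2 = (cot(x) - 1)^2 + C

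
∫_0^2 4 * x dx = 8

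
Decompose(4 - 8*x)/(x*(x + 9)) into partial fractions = -76/(9*(x + 9)) + 4/(9*x)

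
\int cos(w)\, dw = sin(w) + C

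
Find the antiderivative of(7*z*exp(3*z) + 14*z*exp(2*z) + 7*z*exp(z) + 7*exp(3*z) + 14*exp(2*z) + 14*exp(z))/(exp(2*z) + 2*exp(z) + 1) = ((7*z*exp(z) + 3)*(exp(z) + 1) + 7*exp(z))/(exp(z) + 1) + C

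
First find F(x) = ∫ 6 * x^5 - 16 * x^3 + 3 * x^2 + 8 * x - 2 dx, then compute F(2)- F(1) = 20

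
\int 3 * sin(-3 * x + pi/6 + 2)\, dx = cos(-3*x + pi/6 + 2) + C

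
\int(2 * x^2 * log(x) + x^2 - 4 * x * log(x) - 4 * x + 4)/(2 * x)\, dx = (x - 2)^2*log(x)/2 + C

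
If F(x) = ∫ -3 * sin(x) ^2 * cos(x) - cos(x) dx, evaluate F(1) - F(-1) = -7*sin(1)/2 + sin(3)/2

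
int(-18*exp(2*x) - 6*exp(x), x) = (-9*exp(x) - 6)*exp(x) + C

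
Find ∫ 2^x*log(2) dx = 2^x + C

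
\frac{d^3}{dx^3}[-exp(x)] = -exp(x)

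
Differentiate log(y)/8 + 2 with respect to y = 1/(8*y)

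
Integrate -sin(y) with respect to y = cos(y) + C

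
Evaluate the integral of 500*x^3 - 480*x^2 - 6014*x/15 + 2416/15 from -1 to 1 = 32/15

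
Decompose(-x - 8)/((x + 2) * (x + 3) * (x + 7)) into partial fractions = -1/(20*(x + 7)) + 5/(4*(x + 3)) - 6/(5*(x + 2))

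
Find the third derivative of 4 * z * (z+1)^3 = 96*z + 72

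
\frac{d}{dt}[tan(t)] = cos(t)^(-2)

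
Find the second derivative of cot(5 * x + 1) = 50*cos(5*x + 1)/sin(5*x + 1)^3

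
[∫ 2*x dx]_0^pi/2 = pi^2/4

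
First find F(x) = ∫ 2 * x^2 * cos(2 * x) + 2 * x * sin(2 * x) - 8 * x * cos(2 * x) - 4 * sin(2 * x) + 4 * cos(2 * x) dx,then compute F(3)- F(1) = -sin(6) + sin(2)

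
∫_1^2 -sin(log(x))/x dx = -1 + cos(log(2))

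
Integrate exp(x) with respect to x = exp(x) + C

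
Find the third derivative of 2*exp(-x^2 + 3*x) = -16*x^3*exp(-x^2 + 3*x) + 72*x^2*exp(-x^2 + 3*x) - 84*x*exp(-x^2 + 3*x) + 18*exp(-x^2 + 3*x)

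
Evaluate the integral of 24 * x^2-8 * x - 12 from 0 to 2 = 24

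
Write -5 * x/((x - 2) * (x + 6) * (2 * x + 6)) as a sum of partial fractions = 5/(8*(x + 6)) - 1/(2*(x + 3)) - 1/(8*(x - 2))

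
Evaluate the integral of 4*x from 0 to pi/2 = pi^2/2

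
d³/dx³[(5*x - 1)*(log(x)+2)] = (-5*x - 2)/x^3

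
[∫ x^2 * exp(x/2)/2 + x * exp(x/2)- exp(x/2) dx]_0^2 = -2 + 2*E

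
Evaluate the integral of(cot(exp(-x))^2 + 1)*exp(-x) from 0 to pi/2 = -cot(1) + cot(exp(-pi/2))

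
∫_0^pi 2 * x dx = pi^2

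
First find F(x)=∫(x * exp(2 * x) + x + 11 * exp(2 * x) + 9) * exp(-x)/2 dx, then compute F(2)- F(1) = -11*E/2 - 6*exp(-2) + 11*exp(-1)/2 + 6*exp(2)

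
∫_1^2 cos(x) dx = -sin(1) + sin(2)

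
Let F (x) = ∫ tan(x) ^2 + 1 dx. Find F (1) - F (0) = tan(1)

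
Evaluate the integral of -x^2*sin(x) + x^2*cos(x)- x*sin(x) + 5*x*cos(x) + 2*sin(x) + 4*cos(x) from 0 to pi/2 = pi^2/4 + 3*pi/2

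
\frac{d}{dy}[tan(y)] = cos(y)^(-2)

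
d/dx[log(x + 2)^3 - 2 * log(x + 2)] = (3*log(x + 2)^2 - 2)/(x + 2)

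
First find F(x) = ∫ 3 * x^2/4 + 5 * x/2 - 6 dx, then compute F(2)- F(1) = -1/2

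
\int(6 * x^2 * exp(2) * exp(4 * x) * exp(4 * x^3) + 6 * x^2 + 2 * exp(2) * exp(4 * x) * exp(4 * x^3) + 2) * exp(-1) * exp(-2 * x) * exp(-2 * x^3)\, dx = 2*sinh(2*x^3 + 2*x + 1) + C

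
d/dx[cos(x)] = -sin(x)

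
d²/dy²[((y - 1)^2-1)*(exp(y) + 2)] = y^2*exp(y) + 2*y*exp(y) - 2*exp(y) + 4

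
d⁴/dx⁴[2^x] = 2^x*log(2)^4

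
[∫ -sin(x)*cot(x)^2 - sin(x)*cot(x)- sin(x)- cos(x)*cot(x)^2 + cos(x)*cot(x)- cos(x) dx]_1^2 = -(cos(1) + sin(1))*cot(1) + (cos(2) + sin(2))*cot(2)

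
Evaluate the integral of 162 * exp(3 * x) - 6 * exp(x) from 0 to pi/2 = -48 - 6*exp(pi/2) + 54*exp(3*pi/2)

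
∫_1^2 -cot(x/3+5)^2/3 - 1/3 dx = cot(17/3) - cot(16/3)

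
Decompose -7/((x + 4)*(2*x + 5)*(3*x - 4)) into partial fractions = -63/(368*(3*x - 4)) + 28/(69*(2*x + 5)) - 7/(48*(x + 4))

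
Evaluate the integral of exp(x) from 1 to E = -E + exp(E)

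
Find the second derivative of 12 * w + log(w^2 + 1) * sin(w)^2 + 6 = (2*w^4*log(w^2 + 1)*cos(2*w) + 4*w^3*sin(2*w) + 4*w^2*log(w^2 + 1)*cos(2*w) + w^2*cos(2*w) - w^2 + 4*w*sin(2*w) + 2*log(w^2 + 1)*cos(2*w) - cos(2*w) + 1)/(w^4 + 2*w^2 + 1)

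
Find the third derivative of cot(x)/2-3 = -1 - 4/tan(x)^2 - 3/tan(x)^4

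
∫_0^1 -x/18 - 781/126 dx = -523/84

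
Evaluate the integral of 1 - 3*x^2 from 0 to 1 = 0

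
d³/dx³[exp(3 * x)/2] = 27*exp(3*x)/2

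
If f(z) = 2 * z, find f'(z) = 2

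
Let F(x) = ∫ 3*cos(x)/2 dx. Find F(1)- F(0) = 3*sin(1)/2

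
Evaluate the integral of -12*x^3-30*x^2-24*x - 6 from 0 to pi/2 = (1 + pi/2)^3*(-3*pi/2 - 1) + 1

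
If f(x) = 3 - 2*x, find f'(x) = -2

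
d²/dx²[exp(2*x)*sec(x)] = (4*sin(x)/cos(x) + 3 + 2/cos(x)^2)*exp(2*x)/cos(x)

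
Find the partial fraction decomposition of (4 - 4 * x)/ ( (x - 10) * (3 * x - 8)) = 10/(11*(3*x - 8)) - 18/(11*(x - 10))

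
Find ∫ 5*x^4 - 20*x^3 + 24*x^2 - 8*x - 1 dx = x^5 - 5*x^4 + 8*x^3 - 4*x^2 - x + C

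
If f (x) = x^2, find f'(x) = 2*x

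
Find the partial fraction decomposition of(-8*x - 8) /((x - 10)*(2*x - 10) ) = 24/(5*(x - 5)) - 44/(5*(x - 10))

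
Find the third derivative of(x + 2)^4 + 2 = 24*x + 48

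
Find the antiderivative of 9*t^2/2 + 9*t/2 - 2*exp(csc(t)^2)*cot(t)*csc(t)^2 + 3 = 3*t^3/2 + 9*t^2/4 + 3*t + exp(csc(t)^2) + C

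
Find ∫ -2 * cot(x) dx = 2*log(csc(x)) + C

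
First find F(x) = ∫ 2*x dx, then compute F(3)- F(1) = 8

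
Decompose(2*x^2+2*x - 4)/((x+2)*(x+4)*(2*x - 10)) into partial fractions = 5/(9*(x + 4)) + 4/(9*(x - 5))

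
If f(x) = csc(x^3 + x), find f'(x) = -(3*x^2 + 1)*cos(x*(x^2 + 1))/sin(x*(x^2 + 1))^2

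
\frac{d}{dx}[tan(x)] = cos(x)^(-2)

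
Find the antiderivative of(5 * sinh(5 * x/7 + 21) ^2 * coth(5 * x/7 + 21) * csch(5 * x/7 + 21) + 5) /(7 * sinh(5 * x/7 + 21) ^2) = -coth(5*x/7 + 21) - csch(5*x/7 + 21) + C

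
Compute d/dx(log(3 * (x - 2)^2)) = 2/(x - 2)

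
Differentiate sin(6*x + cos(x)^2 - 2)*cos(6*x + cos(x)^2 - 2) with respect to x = sin(10*x + cos(2*x) - 3)/2 - sin(14*x + cos(2*x) - 3)/2 + 6*cos(12*x + cos(2*x) - 3)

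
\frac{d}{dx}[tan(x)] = cos(x)^(-2)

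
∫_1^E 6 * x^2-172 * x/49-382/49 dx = -382*E/49 - 86*exp(2)/49 + 370/49 + 2*exp(3)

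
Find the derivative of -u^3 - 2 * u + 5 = -3*u^2 - 2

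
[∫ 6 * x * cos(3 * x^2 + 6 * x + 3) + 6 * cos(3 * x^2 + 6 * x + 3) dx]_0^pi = -sin(3) + sin(3*(1 + pi)^2)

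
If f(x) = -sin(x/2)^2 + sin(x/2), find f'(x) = -sin(x)/2 + cos(x/2)/2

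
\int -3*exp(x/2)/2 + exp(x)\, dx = -3*exp(x/2) + exp(x) + C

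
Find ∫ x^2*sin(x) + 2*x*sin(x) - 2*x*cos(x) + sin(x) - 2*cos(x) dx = -(x + 1)^2*cos(x) + C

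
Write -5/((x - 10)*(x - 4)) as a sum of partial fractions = 5/(6*(x - 4)) - 5/(6*(x - 10))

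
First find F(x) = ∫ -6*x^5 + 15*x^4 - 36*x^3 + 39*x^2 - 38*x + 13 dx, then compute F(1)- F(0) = 0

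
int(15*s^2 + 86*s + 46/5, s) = 5*s^3 + 43*s^2 + 46*s/5 + C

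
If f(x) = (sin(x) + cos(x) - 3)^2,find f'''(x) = -8*cos(2*x) + 6*sqrt(2)*cos(x + pi/4)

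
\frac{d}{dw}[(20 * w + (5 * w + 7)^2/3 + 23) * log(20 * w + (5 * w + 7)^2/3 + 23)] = 50*w*log(25*w^2/3 + 130*w/3 + 118/3)/3 + 50*w/3 + 130*log(25*w^2/3 + 130*w/3 + 118/3)/3 + 130/3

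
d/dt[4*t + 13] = 4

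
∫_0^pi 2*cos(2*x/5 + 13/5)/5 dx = sin(2*pi/5 + 13/5) - sin(13/5)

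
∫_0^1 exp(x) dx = -1 + E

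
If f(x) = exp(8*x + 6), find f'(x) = 8*exp(8*x + 6)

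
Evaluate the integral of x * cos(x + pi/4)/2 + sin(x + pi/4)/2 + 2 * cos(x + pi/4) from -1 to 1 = sqrt(2)*(cos(1)/2 + 2*sin(1))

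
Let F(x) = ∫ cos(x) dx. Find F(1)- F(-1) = 2*sin(1)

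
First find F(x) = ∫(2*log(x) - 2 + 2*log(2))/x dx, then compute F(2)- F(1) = -(-1 + log(2))^2 + (-1 + log(4))^2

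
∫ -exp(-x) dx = exp(-x) + C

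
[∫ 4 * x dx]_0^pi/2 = pi^2/2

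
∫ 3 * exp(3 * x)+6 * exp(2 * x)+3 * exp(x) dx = (exp(x) + 1)^3 + C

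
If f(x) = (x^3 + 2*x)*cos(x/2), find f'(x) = -x^3*sin(x/2)/2 + 3*x^2*cos(x/2) - x*sin(x/2) + 2*cos(x/2)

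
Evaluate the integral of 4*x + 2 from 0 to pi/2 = pi + pi^2/2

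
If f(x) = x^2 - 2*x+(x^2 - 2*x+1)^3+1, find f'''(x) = 120*x^3 - 360*x^2 + 360*x - 120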